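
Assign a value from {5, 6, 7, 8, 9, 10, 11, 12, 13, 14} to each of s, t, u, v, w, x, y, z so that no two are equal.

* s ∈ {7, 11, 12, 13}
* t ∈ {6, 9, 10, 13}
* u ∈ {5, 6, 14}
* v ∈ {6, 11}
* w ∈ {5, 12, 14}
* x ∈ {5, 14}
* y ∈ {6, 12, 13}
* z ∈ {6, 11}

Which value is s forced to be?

7

v and z share exactly the 2 values {6, 11}; by pigeonhole those values go to them, so strike 6, 11 from s, t, u, y.
u and x between them cover only {5, 14} — a naked pair. Remove those values from w.
w's domain is down to {12}, so w = 12. Eliminate 12 elsewhere: s, y.
y must be 13 (only option left). Remove 13 from s, t.
So s = 7.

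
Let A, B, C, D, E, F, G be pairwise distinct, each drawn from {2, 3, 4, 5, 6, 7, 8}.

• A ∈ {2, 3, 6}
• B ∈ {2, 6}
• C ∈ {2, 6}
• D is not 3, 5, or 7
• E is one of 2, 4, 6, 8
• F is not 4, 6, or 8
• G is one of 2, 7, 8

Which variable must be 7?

G

The 7 variables draw from only 7 values {2, 3, 4, 5, 6, 7, 8}, so each is used; only F can be 5, hence F = 5.
The 6 still-open variables draw from only 6 values {2, 3, 4, 6, 7, 8}, so each is used; only A can be 3, hence A = 3.
The 5 still-open variables together cover exactly {2, 4, 6, 7, 8} — 5 values for 5 variables — and 7 appears only in G's list, so G = 7.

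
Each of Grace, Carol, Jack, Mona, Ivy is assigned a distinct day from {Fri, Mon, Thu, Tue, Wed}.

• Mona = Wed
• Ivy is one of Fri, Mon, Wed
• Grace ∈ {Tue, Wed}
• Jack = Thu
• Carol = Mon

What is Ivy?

Carol's domain is down to {Mon}, so Carol = Mon. Eliminate Mon elsewhere: Ivy.
That leaves Jack = Thu.
Mona must be Wed (only option left). Eliminate Wed elsewhere: Grace, Ivy.
So Ivy = Fri.

Fri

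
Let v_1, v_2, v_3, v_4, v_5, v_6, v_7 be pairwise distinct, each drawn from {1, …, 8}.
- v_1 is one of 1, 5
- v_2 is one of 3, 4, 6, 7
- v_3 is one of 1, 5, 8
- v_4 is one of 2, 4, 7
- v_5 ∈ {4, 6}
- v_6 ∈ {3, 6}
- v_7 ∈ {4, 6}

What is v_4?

2

v_5 and v_7 share exactly the 2 values {4, 6}; by pigeonhole those values go to them, so strike 4, 6 from v_2, v_4, v_6.
v_6's domain is down to {3}, so v_6 = 3. Eliminate 3 elsewhere: v_2.
v_2 has just one choice, so v_2 = 7. So v_4 can't be 7.
So v_4 = 2.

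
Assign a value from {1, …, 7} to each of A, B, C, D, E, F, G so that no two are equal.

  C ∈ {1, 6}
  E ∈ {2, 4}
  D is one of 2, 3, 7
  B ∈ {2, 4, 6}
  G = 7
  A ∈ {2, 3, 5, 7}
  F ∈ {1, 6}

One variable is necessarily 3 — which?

G's domain is down to {7}, so G = 7. Eliminate 7 elsewhere: A, D.
The 6 still-open variables draw from only 6 values {1, 2, 3, 4, 5, 6}, so each is used; only A can be 5, hence A = 5.
The 5 still-open variables draw from only 5 values {1, 2, 3, 4, 6}, so each is used; only D can be 3, hence D = 3.

D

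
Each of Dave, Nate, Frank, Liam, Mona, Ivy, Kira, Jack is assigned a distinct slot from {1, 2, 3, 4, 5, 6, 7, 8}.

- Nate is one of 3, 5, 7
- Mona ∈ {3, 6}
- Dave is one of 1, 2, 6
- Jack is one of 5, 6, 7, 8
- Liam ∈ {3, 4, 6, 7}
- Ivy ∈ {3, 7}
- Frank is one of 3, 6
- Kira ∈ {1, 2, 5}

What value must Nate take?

5

The 8 variables together cover exactly {1, 2, 3, 4, 5, 6, 7, 8} — 8 values for 8 variables — and 4 appears only in Liam's list, so Liam = 4.
Among the 7 still-open variables, 8 fits only Jack (and all 7 values in {1, 2, 3, 5, 6, 7, 8} must be used), so Jack = 8.
Frank and Mona share exactly the 2 values {3, 6}; by pigeonhole those values go to them, so strike 3, 6 from Dave, Nate, Ivy.
Ivy has just one choice, so Ivy = 7. Remove 7 from Nate.
So Nate = 5.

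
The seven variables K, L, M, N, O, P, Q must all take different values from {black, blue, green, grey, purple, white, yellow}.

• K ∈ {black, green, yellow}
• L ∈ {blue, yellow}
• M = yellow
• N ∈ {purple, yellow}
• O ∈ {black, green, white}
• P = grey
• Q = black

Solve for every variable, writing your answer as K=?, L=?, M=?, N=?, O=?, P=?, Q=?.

K=green, L=blue, M=yellow, N=purple, O=white, P=grey, Q=black

M has just one choice, so M = yellow. So K, L, N can't be yellow.
That leaves N = purple.
P has just one choice, so P = grey.
Q's domain is down to {black}, so Q = black. Remove black from K, O.
K has just one choice, so K = green. Eliminate green elsewhere: O.
L's domain is down to {blue}, so L = blue.
That leaves O = white.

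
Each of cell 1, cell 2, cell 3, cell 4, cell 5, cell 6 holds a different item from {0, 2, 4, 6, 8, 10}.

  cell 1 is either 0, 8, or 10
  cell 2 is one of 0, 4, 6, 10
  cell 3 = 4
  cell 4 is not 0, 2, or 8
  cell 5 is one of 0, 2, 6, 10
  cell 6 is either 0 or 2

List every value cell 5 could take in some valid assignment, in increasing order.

0, 2, 6, 10

cell 3's domain is down to {4}, so cell 3 = 4. Eliminate 4 elsewhere: cell 2, cell 4.
The 5 still-open variables together cover exactly {0, 2, 6, 8, 10} — 5 values for 5 variables — and 8 appears only in cell 1's list, so cell 1 = 8.
No further eliminations apply; cell 5 can still be any of 0, 2, 6, 10.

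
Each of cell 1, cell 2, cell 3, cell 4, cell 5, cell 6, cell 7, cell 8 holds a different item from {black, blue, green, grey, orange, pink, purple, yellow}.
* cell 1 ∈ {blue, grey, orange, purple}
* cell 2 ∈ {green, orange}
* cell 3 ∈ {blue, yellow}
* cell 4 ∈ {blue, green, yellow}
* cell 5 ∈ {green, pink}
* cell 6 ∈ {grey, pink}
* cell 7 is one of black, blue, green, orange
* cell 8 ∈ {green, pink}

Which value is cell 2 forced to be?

orange

The 8 variables draw from only 8 values {black, blue, green, grey, orange, pink, purple, yellow}, so each is used; only cell 7 can be black, hence cell 7 = black.
The 7 still-open variables together cover exactly {blue, green, grey, orange, pink, purple, yellow} — 7 values for 7 variables — and purple appears only in cell 1's list, so cell 1 = purple.
The 6 still-open variables draw from only 6 values {blue, green, grey, orange, pink, yellow}, so each is used; only cell 6 can be grey, hence cell 6 = grey.
Among the 5 still-open variables, orange fits only cell 2 (and all 5 values in {blue, green, orange, pink, yellow} must be used), so cell 2 = orange.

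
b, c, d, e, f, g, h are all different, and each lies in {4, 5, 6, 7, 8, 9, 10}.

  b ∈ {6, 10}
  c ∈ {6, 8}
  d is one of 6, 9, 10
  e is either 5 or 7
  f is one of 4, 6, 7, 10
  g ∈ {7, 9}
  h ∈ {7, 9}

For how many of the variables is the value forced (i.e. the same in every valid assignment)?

3

The 7 variables draw from only 7 values {4, 5, 6, 7, 8, 9, 10}, so each is used; only f can be 4, hence f = 4.
Among the 6 still-open variables, 5 fits only e (and all 6 values in {5, 6, 7, 8, 9, 10} must be used), so e = 5.
The 5 still-open variables together cover exactly {6, 7, 8, 9, 10} — 5 values for 5 variables — and 8 appears only in c's list, so c = 8.
The 2 variables g and h are confined to {7, 9}, which locks those values in; drop them from d.
Determined: c=8, e=5, f=4. The other variables each still have more than one consistent value. That makes 3.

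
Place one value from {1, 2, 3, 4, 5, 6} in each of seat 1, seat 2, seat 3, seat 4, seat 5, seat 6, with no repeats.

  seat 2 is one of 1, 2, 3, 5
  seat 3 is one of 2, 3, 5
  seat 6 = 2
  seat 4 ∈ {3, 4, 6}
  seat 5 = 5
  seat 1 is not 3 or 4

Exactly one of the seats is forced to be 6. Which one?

seat 5's domain is down to {5}, so seat 5 = 5. Eliminate 5 elsewhere: seat 1, seat 2, seat 3.
seat 6 must be 2 (only option left). Remove 2 from seat 1, seat 2, seat 3.
That leaves seat 3 = 3. Eliminate 3 elsewhere: seat 2, seat 4.
seat 2 has just one choice, so seat 2 = 1. Remove 1 from seat 1.
So 6 goes to seat 1.

seat 1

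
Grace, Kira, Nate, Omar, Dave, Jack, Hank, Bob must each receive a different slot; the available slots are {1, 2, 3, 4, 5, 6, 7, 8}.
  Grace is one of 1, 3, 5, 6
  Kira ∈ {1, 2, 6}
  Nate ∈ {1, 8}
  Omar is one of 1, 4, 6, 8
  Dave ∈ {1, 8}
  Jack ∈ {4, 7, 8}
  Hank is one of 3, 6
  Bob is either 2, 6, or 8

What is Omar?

The 8 variables together cover exactly {1, 2, 3, 4, 5, 6, 7, 8} — 8 values for 8 variables — and 5 appears only in Grace's list, so Grace = 5.
Among the 7 still-open variables, 3 fits only Hank (and all 7 values in {1, 2, 3, 4, 6, 7, 8} must be used), so Hank = 3.
The 6 still-open variables together cover exactly {1, 2, 4, 6, 7, 8} — 6 values for 6 variables — and 7 appears only in Jack's list, so Jack = 7.
Among the 5 still-open variables, 4 fits only Omar (and all 5 values in {1, 2, 4, 6, 8} must be used), so Omar = 4.

4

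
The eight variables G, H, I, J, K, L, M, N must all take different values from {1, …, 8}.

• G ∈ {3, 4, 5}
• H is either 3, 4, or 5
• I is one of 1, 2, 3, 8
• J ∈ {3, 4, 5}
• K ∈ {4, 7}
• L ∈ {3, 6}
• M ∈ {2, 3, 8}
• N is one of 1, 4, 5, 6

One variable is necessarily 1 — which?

N

The 8 variables draw from only 8 values {1, 2, 3, 4, 5, 6, 7, 8}, so each is used; only K can be 7, hence K = 7.
G, H, J between them cover only {3, 4, 5} — a naked triple. Remove those values from I, L, M, N.
L must be 6 (only option left). Eliminate 6 elsewhere: N.
So 1 goes to N.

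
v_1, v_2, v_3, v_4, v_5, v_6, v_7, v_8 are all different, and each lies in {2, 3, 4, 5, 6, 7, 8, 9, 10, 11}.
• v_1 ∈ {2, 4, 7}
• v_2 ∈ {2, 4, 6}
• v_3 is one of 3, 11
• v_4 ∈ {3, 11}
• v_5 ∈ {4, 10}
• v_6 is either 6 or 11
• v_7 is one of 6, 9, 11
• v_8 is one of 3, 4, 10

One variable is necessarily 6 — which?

v_6

Among the 8 variables, 7 fits only v_1 (and all 8 values in {2, 3, 4, 6, 7, 9, 10, 11} must be used), so v_1 = 7.
The 7 still-open variables draw from only 7 values {2, 3, 4, 6, 9, 10, 11}, so each is used; only v_2 can be 2, hence v_2 = 2.
The 6 still-open variables together cover exactly {3, 4, 6, 9, 10, 11} — 6 values for 6 variables — and 9 appears only in v_7's list, so v_7 = 9.
Among the 5 still-open variables, 6 fits only v_6 (and all 5 values in {3, 4, 6, 10, 11} must be used), so v_6 = 6.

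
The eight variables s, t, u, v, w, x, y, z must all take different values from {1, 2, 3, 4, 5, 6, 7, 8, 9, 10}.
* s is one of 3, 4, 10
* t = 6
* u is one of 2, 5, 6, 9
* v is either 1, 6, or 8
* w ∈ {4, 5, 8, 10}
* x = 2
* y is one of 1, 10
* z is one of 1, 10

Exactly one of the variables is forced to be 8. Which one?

v

t must be 6 (only option left). Eliminate 6 elsewhere: u, v.
That leaves x = 2. Strike 2 from u.
y and z share exactly the 2 values {1, 10}; by pigeonhole those values go to them, so strike 1, 10 from s, v, w.
So 8 goes to v.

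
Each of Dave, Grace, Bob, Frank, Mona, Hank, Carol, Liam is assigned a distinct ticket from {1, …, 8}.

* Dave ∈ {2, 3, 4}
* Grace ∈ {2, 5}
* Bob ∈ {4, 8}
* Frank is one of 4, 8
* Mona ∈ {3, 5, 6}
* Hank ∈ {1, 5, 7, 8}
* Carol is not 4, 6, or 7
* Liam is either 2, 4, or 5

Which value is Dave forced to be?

3

The 8 variables draw from only 8 values {1, 2, 3, 4, 5, 6, 7, 8}, so each is used; only Mona can be 6, hence Mona = 6.
Among the 7 still-open variables, 7 fits only Hank (and all 7 values in {1, 2, 3, 4, 5, 7, 8} must be used), so Hank = 7.
Among the 6 still-open variables, 1 fits only Carol (and all 6 values in {1, 2, 3, 4, 5, 8} must be used), so Carol = 1.
The 5 still-open variables draw from only 5 values {2, 3, 4, 5, 8}, so each is used; only Dave can be 3, hence Dave = 3.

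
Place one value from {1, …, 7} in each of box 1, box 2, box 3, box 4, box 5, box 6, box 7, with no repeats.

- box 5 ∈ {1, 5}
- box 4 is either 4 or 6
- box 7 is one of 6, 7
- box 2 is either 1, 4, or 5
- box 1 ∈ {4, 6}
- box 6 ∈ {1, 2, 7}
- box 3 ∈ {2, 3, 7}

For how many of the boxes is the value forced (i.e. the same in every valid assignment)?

Among the 7 variables, 3 fits only box 3 (and all 7 values in {1, 2, 3, 4, 5, 6, 7} must be used), so box 3 = 3.
Among the 6 still-open variables, 2 fits only box 6 (and all 6 values in {1, 2, 4, 5, 6, 7} must be used), so box 6 = 2.
The 5 still-open variables together cover exactly {1, 4, 5, 6, 7} — 5 values for 5 variables — and 7 appears only in box 7's list, so box 7 = 7.
The 2 variables box 1 and box 4 are confined to {4, 6}, which locks those values in; drop them from box 2.
Determined: box 3=3, box 6=2, box 7=7. The other boxes each still have more than one consistent value. That makes 3.

3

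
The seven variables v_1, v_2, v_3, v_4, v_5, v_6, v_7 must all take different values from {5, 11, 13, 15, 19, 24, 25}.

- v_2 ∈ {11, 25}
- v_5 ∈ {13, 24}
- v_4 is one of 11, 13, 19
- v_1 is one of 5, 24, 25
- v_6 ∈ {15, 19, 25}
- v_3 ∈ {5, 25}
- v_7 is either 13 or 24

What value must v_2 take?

Among the 7 variables, 15 fits only v_6 (and all 7 values in {5, 11, 13, 15, 19, 24, 25} must be used), so v_6 = 15.
Among the 6 still-open variables, 19 fits only v_4 (and all 6 values in {5, 11, 13, 19, 24, 25} must be used), so v_4 = 19.
Among the 5 still-open variables, 11 fits only v_2 (and all 5 values in {5, 11, 13, 24, 25} must be used), so v_2 = 11.

11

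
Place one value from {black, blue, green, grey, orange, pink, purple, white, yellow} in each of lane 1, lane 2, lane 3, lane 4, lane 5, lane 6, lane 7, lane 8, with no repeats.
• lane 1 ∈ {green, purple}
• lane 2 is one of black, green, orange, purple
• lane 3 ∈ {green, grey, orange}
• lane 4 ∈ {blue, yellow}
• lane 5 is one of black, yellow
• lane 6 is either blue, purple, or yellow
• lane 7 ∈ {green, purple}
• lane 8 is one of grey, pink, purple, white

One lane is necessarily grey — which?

lane 3

lane 1 and lane 7 share exactly the 2 values {green, purple}; by pigeonhole those values go to them, so strike green, purple from lane 2, lane 3, lane 6, lane 8.
The 2 variables lane 4 and lane 6 are confined to {blue, yellow}, which locks those values in; drop them from lane 5.
lane 5's domain is down to {black}, so lane 5 = black. Remove black from lane 2.
lane 2's domain is down to {orange}, so lane 2 = orange. Remove orange from lane 3.
So grey goes to lane 3.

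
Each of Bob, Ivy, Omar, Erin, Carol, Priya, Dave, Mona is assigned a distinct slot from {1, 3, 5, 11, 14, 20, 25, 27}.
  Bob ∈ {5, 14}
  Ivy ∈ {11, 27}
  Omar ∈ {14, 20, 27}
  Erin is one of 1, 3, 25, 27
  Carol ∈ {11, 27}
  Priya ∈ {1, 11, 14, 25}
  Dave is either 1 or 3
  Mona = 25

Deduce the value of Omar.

Mona's domain is down to {25}, so Mona = 25. Eliminate 25 elsewhere: Erin, Priya.
The 7 still-open variables together cover exactly {1, 3, 5, 11, 14, 20, 27} — 7 values for 7 variables — and 5 appears only in Bob's list, so Bob = 5.
The 6 still-open variables together cover exactly {1, 3, 11, 14, 20, 27} — 6 values for 6 variables — and 20 appears only in Omar's list, so Omar = 20.

20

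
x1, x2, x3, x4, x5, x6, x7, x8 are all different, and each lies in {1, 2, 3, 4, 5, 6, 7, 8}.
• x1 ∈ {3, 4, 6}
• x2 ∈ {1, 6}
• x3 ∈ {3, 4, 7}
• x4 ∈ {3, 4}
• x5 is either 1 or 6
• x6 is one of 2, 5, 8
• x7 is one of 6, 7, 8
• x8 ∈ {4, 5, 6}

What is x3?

The 8 variables together cover exactly {1, 2, 3, 4, 5, 6, 7, 8} — 8 values for 8 variables — and 2 appears only in x6's list, so x6 = 2.
The 7 still-open variables draw from only 7 values {1, 3, 4, 5, 6, 7, 8}, so each is used; only x8 can be 5, hence x8 = 5.
The 6 still-open variables draw from only 6 values {1, 3, 4, 6, 7, 8}, so each is used; only x7 can be 8, hence x7 = 8.
Among the 5 still-open variables, 7 fits only x3 (and all 5 values in {1, 3, 4, 6, 7} must be used), so x3 = 7.

7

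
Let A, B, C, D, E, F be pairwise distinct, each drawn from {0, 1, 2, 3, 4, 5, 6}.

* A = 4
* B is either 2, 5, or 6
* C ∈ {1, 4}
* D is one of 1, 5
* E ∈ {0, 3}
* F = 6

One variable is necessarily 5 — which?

A has just one choice, so A = 4. So C can't be 4.
C must be 1 (only option left). Remove 1 from D.
So 5 goes to D.

D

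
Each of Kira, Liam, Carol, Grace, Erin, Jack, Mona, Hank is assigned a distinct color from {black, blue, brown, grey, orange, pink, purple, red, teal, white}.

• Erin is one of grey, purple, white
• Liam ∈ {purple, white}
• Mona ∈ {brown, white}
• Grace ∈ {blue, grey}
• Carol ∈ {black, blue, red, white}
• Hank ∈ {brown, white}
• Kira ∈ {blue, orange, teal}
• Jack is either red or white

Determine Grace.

Mona and Hank between them cover only {brown, white} — a naked pair. Remove those values from Liam, Carol, Erin, Jack.
Liam must be purple (only option left). Remove purple from Erin.
That leaves Erin = grey. Strike grey from Grace.
So Grace = blue.

blue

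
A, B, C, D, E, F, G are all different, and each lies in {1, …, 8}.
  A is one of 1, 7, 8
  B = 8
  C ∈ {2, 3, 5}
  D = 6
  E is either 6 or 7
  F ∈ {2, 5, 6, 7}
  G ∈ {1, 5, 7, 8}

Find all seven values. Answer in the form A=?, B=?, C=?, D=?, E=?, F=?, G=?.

B must be 8 (only option left). Remove 8 from A, G.
D's domain is down to {6}, so D = 6. So E, F can't be 6.
E must be 7 (only option left). Eliminate 7 elsewhere: A, F, G.
A has just one choice, so A = 1. Eliminate 1 elsewhere: G.
That leaves G = 5. Strike 5 from C, F.
F's domain is down to {2}, so F = 2. Eliminate 2 elsewhere: C.
C's domain is down to {3}, so C = 3.

A=1, B=8, C=3, D=6, E=7, F=2, G=5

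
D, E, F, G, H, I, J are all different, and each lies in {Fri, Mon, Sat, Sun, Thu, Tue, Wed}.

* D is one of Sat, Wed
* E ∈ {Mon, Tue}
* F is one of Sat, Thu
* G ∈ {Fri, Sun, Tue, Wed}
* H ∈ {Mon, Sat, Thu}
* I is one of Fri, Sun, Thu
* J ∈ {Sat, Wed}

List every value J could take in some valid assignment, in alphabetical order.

Sat, Wed

The 2 variables D and J are confined to {Sat, Wed}, which locks those values in; drop them from F, G, H.
F's domain is down to {Thu}, so F = Thu. Strike Thu from H, I.
H has just one choice, so H = Mon. Remove Mon from E.
E's domain is down to {Tue}, so E = Tue. Eliminate Tue elsewhere: G.
No further eliminations apply; J can still be any of Sat, Wed.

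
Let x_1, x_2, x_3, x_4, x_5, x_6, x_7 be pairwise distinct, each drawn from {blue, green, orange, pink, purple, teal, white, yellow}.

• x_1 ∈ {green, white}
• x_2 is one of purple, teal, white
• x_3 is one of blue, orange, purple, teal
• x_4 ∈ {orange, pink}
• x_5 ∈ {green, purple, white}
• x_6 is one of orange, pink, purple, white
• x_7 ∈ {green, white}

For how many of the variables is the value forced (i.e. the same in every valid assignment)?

3

Among the 7 variables, blue fits only x_3 (and all 7 values in {blue, green, orange, pink, purple, teal, white} must be used), so x_3 = blue.
The 6 still-open variables draw from only 6 values {green, orange, pink, purple, teal, white}, so each is used; only x_2 can be teal, hence x_2 = teal.
x_1 and x_7 share exactly the 2 values {green, white}; by pigeonhole those values go to them, so strike green, white from x_5, x_6.
x_5 must be purple (only option left). Strike purple from x_6.
Determined: x_2=teal, x_3=blue, x_5=purple. The other variables each still have more than one consistent value. That makes 3.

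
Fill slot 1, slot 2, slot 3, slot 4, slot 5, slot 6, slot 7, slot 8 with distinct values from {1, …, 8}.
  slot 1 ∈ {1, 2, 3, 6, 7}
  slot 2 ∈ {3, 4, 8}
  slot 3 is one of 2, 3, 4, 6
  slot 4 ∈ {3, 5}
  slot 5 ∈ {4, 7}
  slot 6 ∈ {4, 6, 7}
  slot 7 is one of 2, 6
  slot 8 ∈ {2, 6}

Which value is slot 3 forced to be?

3

The 8 variables draw from only 8 values {1, 2, 3, 4, 5, 6, 7, 8}, so each is used; only slot 1 can be 1, hence slot 1 = 1.
The 7 still-open variables draw from only 7 values {2, 3, 4, 5, 6, 7, 8}, so each is used; only slot 4 can be 5, hence slot 4 = 5.
Among the 6 still-open variables, 8 fits only slot 2 (and all 6 values in {2, 3, 4, 6, 7, 8} must be used), so slot 2 = 8.
The 5 still-open variables draw from only 5 values {2, 3, 4, 6, 7}, so each is used; only slot 3 can be 3, hence slot 3 = 3.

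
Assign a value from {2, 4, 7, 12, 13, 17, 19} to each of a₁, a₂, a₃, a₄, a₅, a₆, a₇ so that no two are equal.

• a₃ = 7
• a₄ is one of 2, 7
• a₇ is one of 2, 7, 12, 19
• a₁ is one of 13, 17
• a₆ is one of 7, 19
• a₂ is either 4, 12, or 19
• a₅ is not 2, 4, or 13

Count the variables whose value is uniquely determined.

a₃'s domain is down to {7}, so a₃ = 7. Eliminate 7 elsewhere: a₄, a₅, a₆, a₇.
That leaves a₄ = 2. Eliminate 2 elsewhere: a₇.
That leaves a₆ = 19. So a₂, a₅, a₇ can't be 19.
a₇ must be 12 (only option left). Remove 12 from a₂, a₅.
a₂'s domain is down to {4}, so a₂ = 4.
a₅ has just one choice, so a₅ = 17. So a₁ can't be 17.
a₁'s domain is down to {13}, so a₁ = 13.
Every variable is fixed: a₁=13, a₂=4, a₃=7, a₄=2, a₅=17, a₆=19, a₇=12. That makes 7.

7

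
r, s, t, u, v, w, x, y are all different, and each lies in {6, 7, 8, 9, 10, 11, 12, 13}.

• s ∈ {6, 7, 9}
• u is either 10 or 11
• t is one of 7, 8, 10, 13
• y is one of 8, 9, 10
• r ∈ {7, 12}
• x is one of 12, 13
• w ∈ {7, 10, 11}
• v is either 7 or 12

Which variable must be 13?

x

Among the 8 variables, 6 fits only s (and all 8 values in {6, 7, 8, 9, 10, 11, 12, 13} must be used), so s = 6.
Among the 7 still-open variables, 9 fits only y (and all 7 values in {7, 8, 9, 10, 11, 12, 13} must be used), so y = 9.
The 6 still-open variables together cover exactly {7, 8, 10, 11, 12, 13} — 6 values for 6 variables — and 8 appears only in t's list, so t = 8.
The 5 still-open variables together cover exactly {7, 10, 11, 12, 13} — 5 values for 5 variables — and 13 appears only in x's list, so x = 13.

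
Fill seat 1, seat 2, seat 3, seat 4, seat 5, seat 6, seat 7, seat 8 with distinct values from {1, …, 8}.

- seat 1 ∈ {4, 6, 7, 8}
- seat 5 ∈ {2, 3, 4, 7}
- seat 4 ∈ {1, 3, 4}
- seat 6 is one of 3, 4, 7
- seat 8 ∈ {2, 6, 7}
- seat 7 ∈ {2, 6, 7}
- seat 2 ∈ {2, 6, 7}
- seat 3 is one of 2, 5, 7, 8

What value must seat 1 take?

The 8 variables draw from only 8 values {1, 2, 3, 4, 5, 6, 7, 8}, so each is used; only seat 4 can be 1, hence seat 4 = 1.
Among the 7 still-open variables, 5 fits only seat 3 (and all 7 values in {2, 3, 4, 5, 6, 7, 8} must be used), so seat 3 = 5.
The 6 still-open variables together cover exactly {2, 3, 4, 6, 7, 8} — 6 values for 6 variables — and 8 appears only in seat 1's list, so seat 1 = 8.

8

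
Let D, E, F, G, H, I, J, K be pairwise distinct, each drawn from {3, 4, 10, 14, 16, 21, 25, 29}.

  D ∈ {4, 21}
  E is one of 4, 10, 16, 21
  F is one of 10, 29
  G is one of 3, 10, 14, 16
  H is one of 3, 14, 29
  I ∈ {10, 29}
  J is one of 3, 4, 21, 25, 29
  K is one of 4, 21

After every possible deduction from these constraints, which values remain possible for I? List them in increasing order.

10, 29

Among the 8 variables, 25 fits only J (and all 8 values in {3, 4, 10, 14, 16, 21, 25, 29} must be used), so J = 25.
The 2 variables D and K are confined to {4, 21}, which locks those values in; drop them from E.
F and I between them cover only {10, 29} — a naked pair. Remove those values from E, G, H.
E must be 16 (only option left). Remove 16 from G.
No further eliminations apply; I can still be any of 10, 29.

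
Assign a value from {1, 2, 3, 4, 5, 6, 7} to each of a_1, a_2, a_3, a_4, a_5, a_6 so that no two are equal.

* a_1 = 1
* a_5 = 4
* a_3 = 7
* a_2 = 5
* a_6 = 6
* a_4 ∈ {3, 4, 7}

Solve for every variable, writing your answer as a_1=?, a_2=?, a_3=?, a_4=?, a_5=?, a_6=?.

a_1 must be 1 (only option left).
a_2 has just one choice, so a_2 = 5.
That leaves a_3 = 7. Remove 7 from a_4.
a_5 has just one choice, so a_5 = 4. So a_4 can't be 4.
That leaves a_6 = 6.
a_4's domain is down to {3}, so a_4 = 3.

a_1=1, a_2=5, a_3=7, a_4=3, a_5=4, a_6=6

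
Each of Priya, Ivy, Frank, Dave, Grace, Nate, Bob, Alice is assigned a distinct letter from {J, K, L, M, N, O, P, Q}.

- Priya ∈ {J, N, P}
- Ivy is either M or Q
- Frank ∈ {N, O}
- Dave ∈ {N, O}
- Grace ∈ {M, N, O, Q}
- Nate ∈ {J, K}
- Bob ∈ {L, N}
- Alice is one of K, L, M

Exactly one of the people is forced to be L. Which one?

Bob

The 8 variables draw from only 8 values {J, K, L, M, N, O, P, Q}, so each is used; only Priya can be P, hence Priya = P.
The 7 still-open variables draw from only 7 values {J, K, L, M, N, O, Q}, so each is used; only Nate can be J, hence Nate = J.
The 6 still-open variables together cover exactly {K, L, M, N, O, Q} — 6 values for 6 variables — and K appears only in Alice's list, so Alice = K.
The 5 still-open variables draw from only 5 values {L, M, N, O, Q}, so each is used; only Bob can be L, hence Bob = L.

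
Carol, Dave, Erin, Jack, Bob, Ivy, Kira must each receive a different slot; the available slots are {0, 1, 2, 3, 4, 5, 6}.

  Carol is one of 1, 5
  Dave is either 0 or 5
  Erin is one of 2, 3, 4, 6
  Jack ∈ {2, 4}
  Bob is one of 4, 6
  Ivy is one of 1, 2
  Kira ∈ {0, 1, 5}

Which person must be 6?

Bob

The 7 variables together cover exactly {0, 1, 2, 3, 4, 5, 6} — 7 values for 7 variables — and 3 appears only in Erin's list, so Erin = 3.
The 6 still-open variables draw from only 6 values {0, 1, 2, 4, 5, 6}, so each is used; only Bob can be 6, hence Bob = 6.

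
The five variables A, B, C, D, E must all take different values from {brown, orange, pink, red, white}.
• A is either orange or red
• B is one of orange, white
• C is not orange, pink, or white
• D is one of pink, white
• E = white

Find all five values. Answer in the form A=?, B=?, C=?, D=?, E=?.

E has just one choice, so E = white. So B, D can't be white.
B must be orange (only option left). Remove orange from A.
D's domain is down to {pink}, so D = pink.
That leaves A = red. Remove red from C.
That leaves C = brown.

A=red, B=orange, C=brown, D=pink, E=white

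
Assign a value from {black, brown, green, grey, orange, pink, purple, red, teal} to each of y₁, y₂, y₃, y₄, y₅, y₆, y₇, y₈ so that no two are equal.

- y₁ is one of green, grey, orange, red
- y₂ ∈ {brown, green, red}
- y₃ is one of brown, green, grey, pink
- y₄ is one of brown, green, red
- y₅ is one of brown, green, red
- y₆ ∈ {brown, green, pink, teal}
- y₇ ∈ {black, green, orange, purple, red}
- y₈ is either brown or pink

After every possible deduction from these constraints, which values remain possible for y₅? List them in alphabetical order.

y₂, y₄, y₅ between them cover only {brown, green, red} — a naked triple. Remove those values from y₁, y₃, y₆, y₇, y₈.
y₈'s domain is down to {pink}, so y₈ = pink. Remove pink from y₃, y₆.
That leaves y₃ = grey. Strike grey from y₁.
y₆ must be teal (only option left).
That leaves y₁ = orange. Eliminate orange elsewhere: y₇.
No further eliminations apply; y₅ can still be any of brown, green, red.

brown, green, red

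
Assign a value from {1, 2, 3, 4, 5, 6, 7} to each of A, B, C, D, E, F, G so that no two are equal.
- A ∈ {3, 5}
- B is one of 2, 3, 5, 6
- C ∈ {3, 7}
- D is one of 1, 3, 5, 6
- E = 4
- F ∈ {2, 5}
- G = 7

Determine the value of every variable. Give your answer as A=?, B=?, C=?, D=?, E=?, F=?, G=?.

A=5, B=6, C=3, D=1, E=4, F=2, G=7

E's domain is down to {4}, so E = 4.
G's domain is down to {7}, so G = 7. Strike 7 from C.
C's domain is down to {3}, so C = 3. Eliminate 3 elsewhere: A, B, D.
That leaves A = 5. Eliminate 5 elsewhere: B, D, F.
F must be 2 (only option left). Eliminate 2 elsewhere: B.
B's domain is down to {6}, so B = 6. Strike 6 from D.
D's domain is down to {1}, so D = 1.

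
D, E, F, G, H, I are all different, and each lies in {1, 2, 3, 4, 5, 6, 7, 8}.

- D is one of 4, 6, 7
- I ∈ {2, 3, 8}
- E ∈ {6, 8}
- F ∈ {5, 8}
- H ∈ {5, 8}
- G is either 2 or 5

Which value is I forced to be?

F and H share exactly the 2 values {5, 8}; by pigeonhole those values go to them, so strike 5, 8 from E, G, I.
E must be 6 (only option left). Strike 6 from D.
G's domain is down to {2}, so G = 2. Strike 2 from I.
So I = 3.

3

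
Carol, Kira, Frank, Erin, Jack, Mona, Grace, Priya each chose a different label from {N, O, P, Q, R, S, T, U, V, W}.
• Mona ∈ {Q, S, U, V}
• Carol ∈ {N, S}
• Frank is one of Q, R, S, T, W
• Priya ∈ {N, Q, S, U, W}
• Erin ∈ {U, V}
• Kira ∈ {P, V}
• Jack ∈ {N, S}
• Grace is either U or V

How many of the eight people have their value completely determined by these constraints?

The 2 variables Carol and Jack are confined to {N, S}, which locks those values in; drop them from Frank, Mona, Priya.
Erin and Grace between them cover only {U, V} — a naked pair. Remove those values from Kira, Mona, Priya.
Kira has just one choice, so Kira = P.
That leaves Mona = Q. Remove Q from Frank, Priya.
Priya has just one choice, so Priya = W. Remove W from Frank.
Determined: Kira=P, Mona=Q, Priya=W. The other people each still have more than one consistent value. That makes 3.

3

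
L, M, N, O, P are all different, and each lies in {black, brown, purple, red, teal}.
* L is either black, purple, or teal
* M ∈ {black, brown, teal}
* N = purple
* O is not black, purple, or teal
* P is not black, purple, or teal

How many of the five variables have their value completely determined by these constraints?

1

N's domain is down to {purple}, so N = purple. Eliminate purple elsewhere: L.
O and P between them cover only {brown, red} — a naked pair. Remove those values from M.
Determined: N=purple. The other variables each still have more than one consistent value. That makes 1.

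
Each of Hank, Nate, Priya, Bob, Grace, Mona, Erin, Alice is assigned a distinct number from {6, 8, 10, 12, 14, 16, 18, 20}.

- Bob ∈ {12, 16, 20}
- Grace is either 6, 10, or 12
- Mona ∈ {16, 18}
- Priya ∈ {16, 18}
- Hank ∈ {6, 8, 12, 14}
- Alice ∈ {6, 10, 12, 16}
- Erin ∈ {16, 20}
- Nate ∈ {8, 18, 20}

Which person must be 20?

Erin

Among the 8 variables, 14 fits only Hank (and all 8 values in {6, 8, 10, 12, 14, 16, 18, 20} must be used), so Hank = 14.
Among the 7 still-open variables, 8 fits only Nate (and all 7 values in {6, 8, 10, 12, 16, 18, 20} must be used), so Nate = 8.
The 2 variables Priya and Mona are confined to {16, 18}, which locks those values in; drop them from Bob, Erin, Alice.
So 20 goes to Erin.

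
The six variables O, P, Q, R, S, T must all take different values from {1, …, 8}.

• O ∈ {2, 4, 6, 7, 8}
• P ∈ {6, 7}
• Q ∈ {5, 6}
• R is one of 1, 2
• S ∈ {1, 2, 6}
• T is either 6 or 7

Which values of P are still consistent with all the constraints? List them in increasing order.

The 2 variables P and T are confined to {6, 7}, which locks those values in; drop them from O, Q, S.
Q has just one choice, so Q = 5.
The 2 variables R and S are confined to {1, 2}, which locks those values in; drop them from O.
No further eliminations apply; P can still be any of 6, 7.

6, 7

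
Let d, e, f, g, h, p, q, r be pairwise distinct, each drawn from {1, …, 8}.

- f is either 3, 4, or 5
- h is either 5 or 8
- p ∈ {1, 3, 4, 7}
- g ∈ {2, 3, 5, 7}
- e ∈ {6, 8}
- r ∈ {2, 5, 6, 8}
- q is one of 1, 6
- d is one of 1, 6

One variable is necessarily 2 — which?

d and q share exactly the 2 values {1, 6}; by pigeonhole those values go to them, so strike 1, 6 from e, p, r.
e has just one choice, so e = 8. Eliminate 8 elsewhere: h, r.
h's domain is down to {5}, so h = 5. Strike 5 from f, g, r.
So 2 goes to r.

r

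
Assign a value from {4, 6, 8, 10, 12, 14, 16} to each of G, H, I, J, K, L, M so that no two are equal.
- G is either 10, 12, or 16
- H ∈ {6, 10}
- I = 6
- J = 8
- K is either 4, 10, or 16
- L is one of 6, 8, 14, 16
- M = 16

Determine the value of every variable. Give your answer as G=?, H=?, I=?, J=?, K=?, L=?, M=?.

G=12, H=10, I=6, J=8, K=4, L=14, M=16

I has just one choice, so I = 6. Strike 6 from H, L.
J has just one choice, so J = 8. Eliminate 8 elsewhere: L.
M must be 16 (only option left). So G, K, L can't be 16.
That leaves H = 10. Remove 10 from G, K.
K must be 4 (only option left).
L has just one choice, so L = 14.
G must be 12 (only option left).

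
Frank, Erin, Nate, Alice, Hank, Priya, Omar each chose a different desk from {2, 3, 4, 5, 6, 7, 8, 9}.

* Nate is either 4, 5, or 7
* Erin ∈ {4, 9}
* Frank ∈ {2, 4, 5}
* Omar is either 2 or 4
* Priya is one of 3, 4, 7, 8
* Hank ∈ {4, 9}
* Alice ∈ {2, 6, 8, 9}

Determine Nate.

7

Erin and Hank between them cover only {4, 9} — a naked pair. Remove those values from Frank, Nate, Alice, Priya, Omar.
That leaves Omar = 2. Strike 2 from Frank, Alice.
Frank must be 5 (only option left). Strike 5 from Nate.
So Nate = 7.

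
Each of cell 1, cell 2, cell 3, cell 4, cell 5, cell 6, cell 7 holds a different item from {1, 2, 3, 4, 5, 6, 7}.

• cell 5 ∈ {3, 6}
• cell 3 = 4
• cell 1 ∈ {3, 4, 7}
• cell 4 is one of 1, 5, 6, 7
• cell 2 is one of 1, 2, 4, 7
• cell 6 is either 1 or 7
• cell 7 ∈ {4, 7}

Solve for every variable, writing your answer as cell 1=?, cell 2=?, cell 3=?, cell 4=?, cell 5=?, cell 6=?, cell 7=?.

cell 1=3, cell 2=2, cell 3=4, cell 4=5, cell 5=6, cell 6=1, cell 7=7

cell 3 must be 4 (only option left). So cell 1, cell 2, cell 7 can't be 4.
That leaves cell 7 = 7. Eliminate 7 elsewhere: cell 1, cell 2, cell 4, cell 6.
cell 1 must be 3 (only option left). Strike 3 from cell 5.
cell 5's domain is down to {6}, so cell 5 = 6. Remove 6 from cell 4.
cell 6's domain is down to {1}, so cell 6 = 1. Eliminate 1 elsewhere: cell 2, cell 4.
That leaves cell 2 = 2.
cell 4 has just one choice, so cell 4 = 5.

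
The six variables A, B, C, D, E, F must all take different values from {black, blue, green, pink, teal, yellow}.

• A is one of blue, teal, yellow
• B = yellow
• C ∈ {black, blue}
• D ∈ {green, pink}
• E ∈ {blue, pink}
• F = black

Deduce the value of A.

B must be yellow (only option left). So A can't be yellow.
F's domain is down to {black}, so F = black. Strike black from C.
C must be blue (only option left). So A, E can't be blue.
So A = teal.

teal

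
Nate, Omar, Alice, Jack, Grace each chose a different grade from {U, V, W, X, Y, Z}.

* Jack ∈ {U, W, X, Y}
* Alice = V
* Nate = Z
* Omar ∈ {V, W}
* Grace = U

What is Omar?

Nate must be Z (only option left).
Alice has just one choice, so Alice = V. Eliminate V elsewhere: Omar.
So Omar = W.

W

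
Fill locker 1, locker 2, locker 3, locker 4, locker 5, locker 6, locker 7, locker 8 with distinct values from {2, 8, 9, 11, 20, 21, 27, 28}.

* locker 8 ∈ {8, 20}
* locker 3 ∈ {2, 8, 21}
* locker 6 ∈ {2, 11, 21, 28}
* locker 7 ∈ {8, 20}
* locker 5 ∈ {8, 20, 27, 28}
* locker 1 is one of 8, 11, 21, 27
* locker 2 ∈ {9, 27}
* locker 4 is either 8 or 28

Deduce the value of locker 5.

27

Among the 8 variables, 9 fits only locker 2 (and all 8 values in {2, 8, 9, 11, 20, 21, 27, 28} must be used), so locker 2 = 9.
The 2 variables locker 7 and locker 8 are confined to {8, 20}, which locks those values in; drop them from locker 1, locker 3, locker 4, locker 5.
locker 4 must be 28 (only option left). Eliminate 28 elsewhere: locker 5, locker 6.
So locker 5 = 27.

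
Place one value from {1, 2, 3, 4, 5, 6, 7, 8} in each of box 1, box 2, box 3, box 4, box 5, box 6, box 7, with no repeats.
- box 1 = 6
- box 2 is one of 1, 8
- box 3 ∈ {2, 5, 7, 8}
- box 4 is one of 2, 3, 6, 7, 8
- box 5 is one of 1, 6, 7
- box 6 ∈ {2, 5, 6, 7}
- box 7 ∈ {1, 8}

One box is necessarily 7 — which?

box 5

box 1 must be 6 (only option left). So box 4, box 5, box 6 can't be 6.
The 6 still-open variables together cover exactly {1, 2, 3, 5, 7, 8} — 6 values for 6 variables — and 3 appears only in box 4's list, so box 4 = 3.
The 2 variables box 2 and box 7 are confined to {1, 8}, which locks those values in; drop them from box 3, box 5.
So 7 goes to box 5.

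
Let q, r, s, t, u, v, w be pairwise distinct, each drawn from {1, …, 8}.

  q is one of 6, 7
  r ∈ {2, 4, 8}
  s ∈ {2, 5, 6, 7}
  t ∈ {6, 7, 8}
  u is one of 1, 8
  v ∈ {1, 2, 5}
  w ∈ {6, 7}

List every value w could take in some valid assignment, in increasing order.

6, 7

The 7 variables together cover exactly {1, 2, 4, 5, 6, 7, 8} — 7 values for 7 variables — and 4 appears only in r's list, so r = 4.
q and w between them cover only {6, 7} — a naked pair. Remove those values from s, t.
t must be 8 (only option left). So u can't be 8.
u must be 1 (only option left). So v can't be 1.
No further eliminations apply; w can still be any of 6, 7.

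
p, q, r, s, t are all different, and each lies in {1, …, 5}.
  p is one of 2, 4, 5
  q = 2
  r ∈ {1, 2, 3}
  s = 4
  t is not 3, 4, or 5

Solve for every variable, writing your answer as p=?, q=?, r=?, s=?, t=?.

p=5, q=2, r=3, s=4, t=1

q has just one choice, so q = 2. Eliminate 2 elsewhere: p, r, t.
That leaves s = 4. Eliminate 4 elsewhere: p.
t must be 1 (only option left). Remove 1 from r.
That leaves p = 5.
r's domain is down to {3}, so r = 3.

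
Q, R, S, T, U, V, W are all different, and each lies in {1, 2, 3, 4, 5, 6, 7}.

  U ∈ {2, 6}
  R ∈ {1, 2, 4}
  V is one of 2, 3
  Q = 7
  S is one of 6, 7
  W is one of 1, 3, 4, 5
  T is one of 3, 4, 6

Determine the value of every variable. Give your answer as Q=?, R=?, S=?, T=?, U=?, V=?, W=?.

Q has just one choice, so Q = 7. Eliminate 7 elsewhere: S.
S must be 6 (only option left). So T, U can't be 6.
That leaves U = 2. So R, V can't be 2.
V's domain is down to {3}, so V = 3. Remove 3 from T, W.
T has just one choice, so T = 4. So R, W can't be 4.
R has just one choice, so R = 1. Remove 1 from W.
W has just one choice, so W = 5.

Q=7, R=1, S=6, T=4, U=2, V=3, W=5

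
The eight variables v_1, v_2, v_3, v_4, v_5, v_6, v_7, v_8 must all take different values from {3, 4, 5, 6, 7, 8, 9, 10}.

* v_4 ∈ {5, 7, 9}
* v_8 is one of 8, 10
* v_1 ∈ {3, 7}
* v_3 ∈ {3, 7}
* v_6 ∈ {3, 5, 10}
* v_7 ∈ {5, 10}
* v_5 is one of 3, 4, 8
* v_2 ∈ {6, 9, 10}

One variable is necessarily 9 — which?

v_4

The 8 variables draw from only 8 values {3, 4, 5, 6, 7, 8, 9, 10}, so each is used; only v_5 can be 4, hence v_5 = 4.
The 7 still-open variables draw from only 7 values {3, 5, 6, 7, 8, 9, 10}, so each is used; only v_2 can be 6, hence v_2 = 6.
The 6 still-open variables draw from only 6 values {3, 5, 7, 8, 9, 10}, so each is used; only v_8 can be 8, hence v_8 = 8.
The 5 still-open variables together cover exactly {3, 5, 7, 9, 10} — 5 values for 5 variables — and 9 appears only in v_4's list, so v_4 = 9.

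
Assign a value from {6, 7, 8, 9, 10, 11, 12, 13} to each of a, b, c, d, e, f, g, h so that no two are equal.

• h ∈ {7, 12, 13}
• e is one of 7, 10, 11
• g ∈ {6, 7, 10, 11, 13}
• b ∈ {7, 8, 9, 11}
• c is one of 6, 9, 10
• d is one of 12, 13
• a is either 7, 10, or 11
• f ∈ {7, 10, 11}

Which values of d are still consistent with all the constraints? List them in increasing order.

12, 13

The 8 variables draw from only 8 values {6, 7, 8, 9, 10, 11, 12, 13}, so each is used; only b can be 8, hence b = 8.
The 7 still-open variables together cover exactly {6, 7, 9, 10, 11, 12, 13} — 7 values for 7 variables — and 9 appears only in c's list, so c = 9.
The 6 still-open variables together cover exactly {6, 7, 10, 11, 12, 13} — 6 values for 6 variables — and 6 appears only in g's list, so g = 6.
The 3 variables a, e, f are confined to {7, 10, 11}, which locks those values in; drop them from h.
No further eliminations apply; d can still be any of 12, 13.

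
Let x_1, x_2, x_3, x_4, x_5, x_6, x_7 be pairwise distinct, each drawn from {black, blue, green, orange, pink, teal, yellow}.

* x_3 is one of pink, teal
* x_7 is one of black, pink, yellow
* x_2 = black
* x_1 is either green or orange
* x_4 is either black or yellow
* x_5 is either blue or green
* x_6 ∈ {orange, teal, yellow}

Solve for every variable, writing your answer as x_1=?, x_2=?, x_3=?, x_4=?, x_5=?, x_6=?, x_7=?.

x_1=green, x_2=black, x_3=teal, x_4=yellow, x_5=blue, x_6=orange, x_7=pink

x_2 has just one choice, so x_2 = black. So x_4, x_7 can't be black.
x_4 must be yellow (only option left). Remove yellow from x_6, x_7.
x_7 has just one choice, so x_7 = pink. Strike pink from x_3.
x_3's domain is down to {teal}, so x_3 = teal. Eliminate teal elsewhere: x_6.
That leaves x_6 = orange. Strike orange from x_1.
x_1 has just one choice, so x_1 = green. So x_5 can't be green.
x_5's domain is down to {blue}, so x_5 = blue.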